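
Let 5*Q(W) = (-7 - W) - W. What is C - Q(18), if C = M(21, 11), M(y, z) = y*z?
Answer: 1198/5 ≈ 239.60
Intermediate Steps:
Q(W) = -7/5 - 2*W/5 (Q(W) = ((-7 - W) - W)/5 = (-7 - 2*W)/5 = -7/5 - 2*W/5)
C = 231 (C = 21*11 = 231)
C - Q(18) = 231 - (-7/5 - 2/5*18) = 231 - (-7/5 - 36/5) = 231 - 1*(-43/5) = 231 + 43/5 = 1198/5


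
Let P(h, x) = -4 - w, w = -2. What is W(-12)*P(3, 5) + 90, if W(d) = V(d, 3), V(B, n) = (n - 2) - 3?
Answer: 94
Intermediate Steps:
V(B, n) = -5 + n (V(B, n) = (-2 + n) - 3 = -5 + n)
P(h, x) = -2 (P(h, x) = -4 - 1*(-2) = -4 + 2 = -2)
W(d) = -2 (W(d) = -5 + 3 = -2)
W(-12)*P(3, 5) + 90 = -2*(-2) + 90 = 4 + 90 = 94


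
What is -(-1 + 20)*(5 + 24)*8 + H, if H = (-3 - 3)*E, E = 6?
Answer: -4444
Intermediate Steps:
H = -36 (H = (-3 - 3)*6 = -6*6 = -36)
-(-1 + 20)*(5 + 24)*8 + H = -(-1 + 20)*(5 + 24)*8 - 36 = -19*29*8 - 36 = -1*551*8 - 36 = -551*8 - 36 = -4408 - 36 = -4444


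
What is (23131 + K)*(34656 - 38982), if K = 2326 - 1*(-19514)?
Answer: -194544546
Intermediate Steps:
K = 21840 (K = 2326 + 19514 = 21840)
(23131 + K)*(34656 - 38982) = (23131 + 21840)*(34656 - 38982) = 44971*(-4326) = -194544546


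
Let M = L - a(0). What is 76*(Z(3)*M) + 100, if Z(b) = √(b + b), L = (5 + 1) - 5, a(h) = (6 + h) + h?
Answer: 100 - 380*√6 ≈ -830.81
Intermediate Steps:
a(h) = 6 + 2*h
L = 1 (L = 6 - 5 = 1)
M = -5 (M = 1 - (6 + 2*0) = 1 - (6 + 0) = 1 - 1*6 = 1 - 6 = -5)
Z(b) = √2*√b (Z(b) = √(2*b) = √2*√b)
76*(Z(3)*M) + 100 = 76*((√2*√3)*(-5)) + 100 = 76*(√6*(-5)) + 100 = 76*(-5*√6) + 100 = -380*√6 + 100 = 100 - 380*√6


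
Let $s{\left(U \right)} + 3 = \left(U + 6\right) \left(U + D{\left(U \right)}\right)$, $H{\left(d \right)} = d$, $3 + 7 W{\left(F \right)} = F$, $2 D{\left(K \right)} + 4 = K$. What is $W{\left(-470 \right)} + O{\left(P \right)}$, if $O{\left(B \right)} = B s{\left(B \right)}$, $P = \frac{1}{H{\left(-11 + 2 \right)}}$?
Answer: $- \frac{223921}{3402} \approx -65.82$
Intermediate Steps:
$D{\left(K \right)} = -2 + \frac{K}{2}$
$W{\left(F \right)} = - \frac{3}{7} + \frac{F}{7}$
$s{\left(U \right)} = -3 + \left(-2 + \frac{3 U}{2}\right) \left(6 + U\right)$ ($s{\left(U \right)} = -3 + \left(U + 6\right) \left(U + \left(-2 + \frac{U}{2}\right)\right) = -3 + \left(6 + U\right) \left(-2 + \frac{3 U}{2}\right) = -3 + \left(-2 + \frac{3 U}{2}\right) \left(6 + U\right)$)
$P = - \frac{1}{9}$ ($P = \frac{1}{-11 + 2} = \frac{1}{-9} = - \frac{1}{9} \approx -0.11111$)
$O{\left(B \right)} = B \left(-15 + 7 B + \frac{3 B^{2}}{2}\right)$
$W{\left(-470 \right)} + O{\left(P \right)} = \left(- \frac{3}{7} + \frac{1}{7} \left(-470\right)\right) + \frac{1}{2} \left(- \frac{1}{9}\right) \left(-30 + 3 \left(- \frac{1}{9}\right)^{2} + 14 \left(- \frac{1}{9}\right)\right) = \left(- \frac{3}{7} - \frac{470}{7}\right) + \frac{1}{2} \left(- \frac{1}{9}\right) \left(-30 + 3 \cdot \frac{1}{81} - \frac{14}{9}\right) = - \frac{473}{7} + \frac{1}{2} \left(- \frac{1}{9}\right) \left(-30 + \frac{1}{27} - \frac{14}{9}\right) = - \frac{473}{7} + \frac{1}{2} \left(- \frac{1}{9}\right) \left(- \frac{851}{27}\right) = - \frac{473}{7} + \frac{851}{486} = - \frac{223921}{3402}$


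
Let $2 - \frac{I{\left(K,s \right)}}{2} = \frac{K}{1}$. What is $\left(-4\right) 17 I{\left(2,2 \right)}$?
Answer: $0$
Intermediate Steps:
$I{\left(K,s \right)} = 4 - 2 K$ ($I{\left(K,s \right)} = 4 - 2 \frac{K}{1} = 4 - 2 K 1 = 4 - 2 K$)
$\left(-4\right) 17 I{\left(2,2 \right)} = \left(-4\right) 17 \left(4 - 4\right) = - 68 \left(4 - 4\right) = \left(-68\right) 0 = 0$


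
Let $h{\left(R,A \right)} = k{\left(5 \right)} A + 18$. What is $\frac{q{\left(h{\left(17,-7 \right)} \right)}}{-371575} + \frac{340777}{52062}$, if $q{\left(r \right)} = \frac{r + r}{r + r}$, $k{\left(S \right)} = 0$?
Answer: $\frac{126624161713}{19344937650} \approx 6.5456$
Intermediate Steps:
$h{\left(R,A \right)} = 18$ ($h{\left(R,A \right)} = 0 A + 18 = 0 + 18 = 18$)
$q{\left(r \right)} = 1$ ($q{\left(r \right)} = \frac{2 r}{2 r} = 2 r \frac{1}{2 r} = 1$)
$\frac{q{\left(h{\left(17,-7 \right)} \right)}}{-371575} + \frac{340777}{52062} = 1 \frac{1}{-371575} + \frac{340777}{52062} = 1 \left(- \frac{1}{371575}\right) + 340777 \cdot \frac{1}{52062} = - \frac{1}{371575} + \frac{340777}{52062} = \frac{126624161713}{19344937650}$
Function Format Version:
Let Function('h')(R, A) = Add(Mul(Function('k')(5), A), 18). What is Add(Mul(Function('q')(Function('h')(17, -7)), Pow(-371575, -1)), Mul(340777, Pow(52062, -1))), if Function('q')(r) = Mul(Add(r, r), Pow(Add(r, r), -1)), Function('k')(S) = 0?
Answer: Rational(126624161713, 19344937650) ≈ 6.5456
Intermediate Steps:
Function('h')(R, A) = 18 (Function('h')(R, A) = Add(Mul(0, A), 18) = Add(0, 18) = 18)
Function('q')(r) = 1 (Function('q')(r) = Mul(Mul(2, r), Pow(Mul(2, r), -1)) = Mul(Mul(2, r), Mul(Rational(1, 2), Pow(r, -1))) = 1)
Add(Mul(Function('q')(Function('h')(17, -7)), Pow(-371575, -1)), Mul(340777, Pow(52062, -1))) = Add(Mul(1, Pow(-371575, -1)), Mul(340777, Pow(52062, -1))) = Add(Mul(1, Rational(-1, 371575)), Mul(340777, Rational(1, 52062))) = Add(Rational(-1, 371575), Rational(340777, 52062)) = Rational(126624161713, 19344937650)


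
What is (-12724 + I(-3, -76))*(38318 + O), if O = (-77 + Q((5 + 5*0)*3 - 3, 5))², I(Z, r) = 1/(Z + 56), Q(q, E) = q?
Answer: -28689765453/53 ≈ -5.4132e+8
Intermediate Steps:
I(Z, r) = 1/(56 + Z)
O = 4225 (O = (-77 + ((5 + 5*0)*3 - 3))² = (-77 + ((5 + 0)*3 - 3))² = (-77 + (5*3 - 3))² = (-77 + (15 - 3))² = (-77 + 12)² = (-65)² = 4225)
(-12724 + I(-3, -76))*(38318 + O) = (-12724 + 1/(56 - 3))*(38318 + 4225) = (-12724 + 1/53)*42543 = -674371/53*42543 = -28689765453/53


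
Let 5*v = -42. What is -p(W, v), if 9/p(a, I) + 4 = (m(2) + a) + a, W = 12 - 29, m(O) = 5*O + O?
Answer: 9/26 ≈ 0.34615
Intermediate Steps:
v = -42/5 (v = (1/5)*(-42) = -42/5 ≈ -8.4000)
m(O) = 6*O
W = -17
p(a, I) = 9/(8 + 2*a) (p(a, I) = 9/(-4 + ((6*2 + a) + a)) = 9/(-4 + ((12 + a) + a)) = 9/(-4 + (12 + 2*a)) = 9/(8 + 2*a))
-p(W, v) = -9/(2*(4 - 17)) = -9/(2*(-13)) = -9*(-1)/(2*13) = -1*(-9/26) = 9/26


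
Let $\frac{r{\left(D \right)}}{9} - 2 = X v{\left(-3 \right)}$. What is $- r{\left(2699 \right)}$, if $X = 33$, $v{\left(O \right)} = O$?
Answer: $873$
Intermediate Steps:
$r{\left(D \right)} = -873$ ($r{\left(D \right)} = 18 + 9 \cdot 33 \left(-3\right) = 18 + 9 \left(-99\right) = 18 - 891 = -873$)
$- r{\left(2699 \right)} = \left(-1\right) \left(-873\right) = 873$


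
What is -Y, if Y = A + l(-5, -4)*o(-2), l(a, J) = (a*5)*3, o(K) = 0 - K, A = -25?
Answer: 175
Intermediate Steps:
o(K) = -K
l(a, J) = 15*a (l(a, J) = (5*a)*3 = 15*a)
Y = -175 (Y = -25 + (15*(-5))*(-1*(-2)) = -25 - 75*2 = -25 - 150 = -175)
-Y = -1*(-175) = 175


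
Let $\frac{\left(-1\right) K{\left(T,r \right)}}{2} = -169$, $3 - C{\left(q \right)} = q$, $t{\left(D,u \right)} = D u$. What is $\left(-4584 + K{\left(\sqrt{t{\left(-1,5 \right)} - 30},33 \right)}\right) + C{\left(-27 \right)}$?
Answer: $-4216$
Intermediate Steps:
$C{\left(q \right)} = 3 - q$
$K{\left(T,r \right)} = 338$ ($K{\left(T,r \right)} = \left(-2\right) \left(-169\right) = 338$)
$\left(-4584 + K{\left(\sqrt{t{\left(-1,5 \right)} - 30},33 \right)}\right) + C{\left(-27 \right)} = \left(-4584 + 338\right) + \left(3 - -27\right) = -4246 + \left(3 + 27\right) = -4246 + 30 = -4216$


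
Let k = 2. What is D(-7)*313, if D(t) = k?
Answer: 626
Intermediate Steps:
D(t) = 2
D(-7)*313 = 2*313 = 626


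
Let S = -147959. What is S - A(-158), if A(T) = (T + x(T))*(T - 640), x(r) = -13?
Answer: -284417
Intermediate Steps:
A(T) = (-640 + T)*(-13 + T) (A(T) = (T - 13)*(T - 640) = (-13 + T)*(-640 + T) = (-640 + T)*(-13 + T))
S - A(-158) = -147959 - (8320 + (-158)² - 653*(-158)) = -147959 - (8320 + 24964 + 103174) = -147959 - 1*136458 = -147959 - 136458 = -284417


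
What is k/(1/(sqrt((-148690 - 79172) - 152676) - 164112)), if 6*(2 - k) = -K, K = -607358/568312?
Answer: -21240147734/71039 + 83867211*I*sqrt(58)/568312 ≈ -2.9899e+5 + 1123.9*I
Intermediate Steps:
K = -303679/284156 (K = -607358*1/568312 = -303679/284156 ≈ -1.0687)
k = 3106193/1704936 (k = 2 - (-1)*(-303679)/(6*284156) = 2 - 1/6*303679/284156 = 2 - 303679/1704936 = 3106193/1704936 ≈ 1.8219)
k/(1/(sqrt((-148690 - 79172) - 152676) - 164112)) = 3106193/(1704936*(1/(sqrt((-148690 - 79172) - 152676) - 164112))) = 3106193/(1704936*(1/(sqrt(-227862 - 152676) - 164112))) = 3106193/(1704936*(1/(sqrt(-380538) - 164112))) = 3106193/(1704936*(1/(81*I*sqrt(58) - 164112))) = 3106193/(1704936*(1/(-164112 + 81*I*sqrt(58)))) = 3106193*(-164112 + 81*I*sqrt(58))/1704936 = -21240147734/71039 + 83867211*I*sqrt(58)/568312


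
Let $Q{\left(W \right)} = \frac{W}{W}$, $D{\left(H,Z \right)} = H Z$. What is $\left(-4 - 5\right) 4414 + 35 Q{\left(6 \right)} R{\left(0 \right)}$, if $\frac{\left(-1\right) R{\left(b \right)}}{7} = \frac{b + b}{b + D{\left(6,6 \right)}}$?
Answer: $-39726$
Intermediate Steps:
$Q{\left(W \right)} = 1$
$R{\left(b \right)} = - \frac{14 b}{36 + b}$ ($R{\left(b \right)} = - 7 \frac{b + b}{b + 6 \cdot 6} = - 7 \frac{2 b}{b + 36} = - 7 \frac{2 b}{36 + b} = - \frac{14 b}{36 + b}$)
$\left(-4 - 5\right) 4414 + 35 Q{\left(6 \right)} R{\left(0 \right)} = \left(-4 - 5\right) 4414 + 35 \cdot 1 \left(\left(-14\right) 0 \frac{1}{36 + 0}\right) = \left(-9\right) 4414 + 35 \left(\left(-14\right) 0 \cdot \frac{1}{36}\right) = -39726 + 35 \left(\left(-14\right) 0 \cdot \frac{1}{36}\right) = -39726 + 35 \cdot 0 = -39726 + 0 = -39726$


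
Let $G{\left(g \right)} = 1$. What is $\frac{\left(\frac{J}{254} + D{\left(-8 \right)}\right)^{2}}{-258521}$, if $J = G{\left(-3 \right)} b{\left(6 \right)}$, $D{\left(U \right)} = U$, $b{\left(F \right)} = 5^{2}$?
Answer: $- \frac{4028049}{16678740836} \approx -0.00024151$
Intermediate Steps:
$b{\left(F \right)} = 25$
$J = 25$ ($J = 1 \cdot 25 = 25$)
$\frac{\left(\frac{J}{254} + D{\left(-8 \right)}\right)^{2}}{-258521} = \frac{\left(\frac{25}{254} - 8\right)^{2}}{-258521} = \left(25 \cdot \frac{1}{254} - 8\right)^{2} \left(- \frac{1}{258521}\right) = \left(\frac{25}{254} - 8\right)^{2} \left(- \frac{1}{258521}\right) = \left(- \frac{2007}{254}\right)^{2} \left(- \frac{1}{258521}\right) = \frac{4028049}{64516} \left(- \frac{1}{258521}\right) = - \frac{4028049}{16678740836}$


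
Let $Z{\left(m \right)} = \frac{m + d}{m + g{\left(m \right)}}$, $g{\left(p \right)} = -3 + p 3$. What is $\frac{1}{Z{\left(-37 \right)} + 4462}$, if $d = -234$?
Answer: $\frac{151}{674033} \approx 0.00022402$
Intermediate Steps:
$g{\left(p \right)} = -3 + 3 p$
$Z{\left(m \right)} = \frac{-234 + m}{-3 + 4 m}$ ($Z{\left(m \right)} = \frac{m - 234}{m + \left(-3 + 3 m\right)} = \frac{-234 + m}{-3 + 4 m}$)
$\frac{1}{Z{\left(-37 \right)} + 4462} = \frac{1}{\frac{-234 - 37}{-3 + 4 \left(-37\right)} + 4462} = \frac{1}{\frac{1}{-3 - 148} \left(-271\right) + 4462} = \frac{1}{\frac{1}{-151} \left(-271\right) + 4462} = \frac{1}{\left(- \frac{1}{151}\right) \left(-271\right) + 4462} = \frac{1}{\frac{271}{151} + 4462} = \frac{1}{\frac{674033}{151}} = \frac{151}{674033}$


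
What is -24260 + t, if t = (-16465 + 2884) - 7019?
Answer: -44860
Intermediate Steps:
t = -20600 (t = -13581 - 7019 = -20600)
-24260 + t = -24260 - 20600 = -44860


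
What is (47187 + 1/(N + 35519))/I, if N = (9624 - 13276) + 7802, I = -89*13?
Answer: -1871861104/45897033 ≈ -40.784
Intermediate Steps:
I = -1157
N = 4150 (N = -3652 + 7802 = 4150)
(47187 + 1/(N + 35519))/I = (47187 + 1/(4150 + 35519))/(-1157) = (47187 + 1/39669)*(-1/1157) = (1871861104/39669)*(-1/1157) = -1871861104/45897033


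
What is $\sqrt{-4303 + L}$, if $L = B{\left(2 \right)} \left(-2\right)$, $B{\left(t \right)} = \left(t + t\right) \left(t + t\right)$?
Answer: $17 i \sqrt{15} \approx 65.841 i$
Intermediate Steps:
$B{\left(t \right)} = 4 t^{2}$ ($B{\left(t \right)} = 2 t 2 t = 4 t^{2}$)
$L = -32$ ($L = 4 \cdot 2^{2} \left(-2\right) = 4 \cdot 4 \left(-2\right) = 16 \left(-2\right) = -32$)
$\sqrt{-4303 + L} = \sqrt{-4303 - 32} = \sqrt{-4335} = 17 i \sqrt{15}$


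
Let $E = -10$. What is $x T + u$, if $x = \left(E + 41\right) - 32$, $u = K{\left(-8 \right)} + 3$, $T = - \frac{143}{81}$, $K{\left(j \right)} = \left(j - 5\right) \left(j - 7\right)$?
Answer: $\frac{16181}{81} \approx 199.77$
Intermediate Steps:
$K{\left(j \right)} = \left(-7 + j\right) \left(-5 + j\right)$ ($K{\left(j \right)} = \left(-5 + j\right) \left(-7 + j\right) = \left(-7 + j\right) \left(-5 + j\right)$)
$T = - \frac{143}{81}$ ($T = \left(-143\right) \frac{1}{81} = - \frac{143}{81} \approx -1.7654$)
$u = 198$ ($u = \left(35 + \left(-8\right)^{2} - -96\right) + 3 = \left(35 + 64 + 96\right) + 3 = 195 + 3 = 198$)
$x = -1$ ($x = \left(-10 + 41\right) - 32 = 31 - 32 = -1$)
$x T + u = \left(-1\right) \left(- \frac{143}{81}\right) + 198 = \frac{143}{81} + 198 = \frac{16181}{81}$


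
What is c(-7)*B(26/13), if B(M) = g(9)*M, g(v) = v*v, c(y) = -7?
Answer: -1134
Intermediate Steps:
g(v) = v²
B(M) = 81*M (B(M) = 9²*M = 81*M)
c(-7)*B(26/13) = -567*26/13 = -567*26*(1/13) = -567*2 = -7*162 = -1134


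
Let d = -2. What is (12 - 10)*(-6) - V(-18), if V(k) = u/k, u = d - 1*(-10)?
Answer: -104/9 ≈ -11.556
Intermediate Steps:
u = 8 (u = -2 - 1*(-10) = -2 + 10 = 8)
V(k) = 8/k
(12 - 10)*(-6) - V(-18) = (12 - 10)*(-6) - 8/(-18) = 2*(-6) - 8*(-1)/18 = -12 - 1*(-4/9) = -12 + 4/9 = -104/9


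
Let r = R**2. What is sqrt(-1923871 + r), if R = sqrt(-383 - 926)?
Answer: 2*I*sqrt(481295) ≈ 1387.5*I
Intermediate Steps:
R = I*sqrt(1309) (R = sqrt(-1309) = I*sqrt(1309) ≈ 36.18*I)
r = -1309 (r = (I*sqrt(1309))**2 = -1309)
sqrt(-1923871 + r) = sqrt(-1923871 - 1309) = sqrt(-1925180) = 2*I*sqrt(481295)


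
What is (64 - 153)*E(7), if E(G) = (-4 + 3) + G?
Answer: -534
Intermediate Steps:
E(G) = -1 + G
(64 - 153)*E(7) = (64 - 153)*(-1 + 7) = -89*6 = -534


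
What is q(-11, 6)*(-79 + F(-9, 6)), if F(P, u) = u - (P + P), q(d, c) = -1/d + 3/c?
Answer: -65/2 ≈ -32.500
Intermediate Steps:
F(P, u) = u - 2*P
q(-11, 6)*(-79 + F(-9, 6)) = (-1/(-11) + 3/6)*(-79 + (6 - 2*(-9))) = (-1*(-1/11) + 3*(⅙))*(-79 + (6 + 18)) = (1/11 + ½)*(-79 + 24) = (13/22)*(-55) = -65/2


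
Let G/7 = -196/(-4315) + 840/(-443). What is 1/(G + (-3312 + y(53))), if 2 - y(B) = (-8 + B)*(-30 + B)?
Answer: -1911545/8330427429 ≈ -0.00022947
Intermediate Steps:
y(B) = 2 - (-30 + B)*(-8 + B) (y(B) = 2 - (-8 + B)*(-30 + B) = 2 - (-30 + B)*(-8 + B))
G = -24764404/1911545 (G = 7*(-196/(-4315) + 840/(-443)) = 7*(-196*(-1/4315) + 840*(-1/443)) = 7*(196/4315 - 840/443) = 7*(-3537772/1911545) = -24764404/1911545 ≈ -12.955)
1/(G + (-3312 + y(53))) = 1/(-24764404/1911545 + (-3312 + (-238 - 1*53**2 + 38*53))) = 1/(-24764404/1911545 + (-3312 + (-238 - 1*2809 + 2014))) = 1/(-24764404/1911545 + (-3312 + (-238 - 2809 + 2014))) = 1/(-24764404/1911545 + (-3312 - 1033)) = 1/(-24764404/1911545 - 4345) = 1/(-8330427429/1911545) = -1911545/8330427429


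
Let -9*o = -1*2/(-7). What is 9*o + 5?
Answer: 33/7 ≈ 4.7143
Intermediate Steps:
o = -2/63 (o = -(-1*2)/(9*(-7)) = -(-2)*(-1)/(9*7) = -⅑*2/7 = -2/63 ≈ -0.031746)
9*o + 5 = 9*(-2/63) + 5 = -2/7 + 5 = 33/7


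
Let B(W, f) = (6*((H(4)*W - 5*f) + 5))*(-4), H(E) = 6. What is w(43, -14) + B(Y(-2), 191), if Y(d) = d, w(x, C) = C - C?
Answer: 23088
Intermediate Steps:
w(x, C) = 0
B(W, f) = -120 - 144*W + 120*f (B(W, f) = (6*((6*W - 5*f) + 5))*(-4) = (6*((-5*f + 6*W) + 5))*(-4) = (6*(5 - 5*f + 6*W))*(-4) = (30 - 30*f + 36*W)*(-4) = -120 - 144*W + 120*f)
w(43, -14) + B(Y(-2), 191) = 0 + (-120 - 144*(-2) + 120*191) = 0 + (-120 + 288 + 22920) = 0 + 23088 = 23088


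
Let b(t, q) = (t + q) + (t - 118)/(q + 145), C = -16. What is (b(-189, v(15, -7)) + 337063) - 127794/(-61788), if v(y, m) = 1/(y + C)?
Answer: 13146129467/39024 ≈ 3.3687e+5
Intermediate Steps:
v(y, m) = 1/(-16 + y) (v(y, m) = 1/(y - 16) = 1/(-16 + y))
b(t, q) = q + t + (-118 + t)/(145 + q) (b(t, q) = (q + t) + (-118 + t)/(145 + q) = q + t + (-118 + t)/(145 + q))
(b(-189, v(15, -7)) + 337063) - 127794/(-61788) = ((-118 + (1/(-16 + 15))² + 145/(-16 + 15) + 146*(-189) - 189/(-16 + 15))/(145 + 1/(-16 + 15)) + 337063) - 127794/(-61788) = ((-118 + (1/(-1))² + 145/(-1) - 27594 - 189/(-1))/(145 + 1/(-1)) + 337063) - 127794*(-1/61788) = ((-118 + (-1)² + 145*(-1) - 27594 - 1*(-189))/(145 - 1) + 337063) + 1121/542 = ((-118 + 1 - 145 - 27594 + 189)/144 + 337063) + 1121/542 = ((1/144)*(-27667) + 337063) + 1121/542 = (-27667/144 + 337063) + 1121/542 = 48509405/144 + 1121/542 = 13146129467/39024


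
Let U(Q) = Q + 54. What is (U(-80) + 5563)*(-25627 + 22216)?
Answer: -18886707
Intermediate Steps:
U(Q) = 54 + Q
(U(-80) + 5563)*(-25627 + 22216) = ((54 - 80) + 5563)*(-25627 + 22216) = (-26 + 5563)*(-3411) = 5537*(-3411) = -18886707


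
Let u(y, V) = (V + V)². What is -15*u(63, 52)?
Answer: -162240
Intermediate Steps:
u(y, V) = 4*V² (u(y, V) = (2*V)² = 4*V²)
-15*u(63, 52) = -60*52² = -60*2704 = -15*10816 = -162240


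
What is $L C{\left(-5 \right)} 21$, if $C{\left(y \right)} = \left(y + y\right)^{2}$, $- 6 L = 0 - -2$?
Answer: $-700$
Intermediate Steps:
$L = - \frac{1}{3}$ ($L = - \frac{0 - -2}{6} = - \frac{0 + 2}{6} = \left(- \frac{1}{6}\right) 2 = - \frac{1}{3} \approx -0.33333$)
$C{\left(y \right)} = 4 y^{2}$ ($C{\left(y \right)} = \left(2 y\right)^{2} = 4 y^{2}$)
$L C{\left(-5 \right)} 21 = - \frac{4 \left(-5\right)^{2}}{3} \cdot 21 = - \frac{4 \cdot 25}{3} \cdot 21 = \left(- \frac{1}{3}\right) 100 \cdot 21 = \left(- \frac{100}{3}\right) 21 = -700$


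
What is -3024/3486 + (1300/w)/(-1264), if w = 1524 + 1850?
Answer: -76792223/88493272 ≈ -0.86777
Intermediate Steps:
w = 3374
-3024/3486 + (1300/w)/(-1264) = -3024/3486 + (1300/3374)/(-1264) = -3024*1/3486 + (1300*(1/3374))*(-1/1264) = -72/83 + (650/1687)*(-1/1264) = -72/83 - 325/1066184 = -76792223/88493272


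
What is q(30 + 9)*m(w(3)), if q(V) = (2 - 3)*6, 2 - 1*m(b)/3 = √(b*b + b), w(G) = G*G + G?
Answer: -36 + 36*√39 ≈ 188.82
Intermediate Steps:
w(G) = G + G² (w(G) = G² + G = G + G²)
m(b) = 6 - 3*√(b + b²) (m(b) = 6 - 3*√(b*b + b) = 6 - 3*√(b² + b) = 6 - 3*√(b + b²))
q(V) = -6 (q(V) = -1*6 = -6)
q(30 + 9)*m(w(3)) = -6*(6 - 3*√(1 + 3*(1 + 3))*(√3*√(1 + 3))) = -6*(6 - 3*√(1 + 3*4)*(2*√3)) = -6*(6 - 3*2*√3*√(1 + 12)) = -6*(6 - 3*2*√39) = -6*(6 - 6*√39) = -36 + 36*√39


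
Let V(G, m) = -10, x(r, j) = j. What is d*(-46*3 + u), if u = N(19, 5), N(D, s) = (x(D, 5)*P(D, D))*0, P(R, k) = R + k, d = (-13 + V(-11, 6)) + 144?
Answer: -16698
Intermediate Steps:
d = 121 (d = (-13 - 10) + 144 = -23 + 144 = 121)
N(D, s) = 0 (N(D, s) = (5*(D + D))*0 = (5*(2*D))*0 = (10*D)*0 = 0)
u = 0
d*(-46*3 + u) = 121*(-46*3 + 0) = 121*(-138 + 0) = 121*(-138) = -16698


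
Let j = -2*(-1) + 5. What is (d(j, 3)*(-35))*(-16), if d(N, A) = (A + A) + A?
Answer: 5040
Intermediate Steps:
j = 7 (j = 2 + 5 = 7)
d(N, A) = 3*A (d(N, A) = 2*A + A = 3*A)
(d(j, 3)*(-35))*(-16) = ((3*3)*(-35))*(-16) = (9*(-35))*(-16) = -315*(-16) = 5040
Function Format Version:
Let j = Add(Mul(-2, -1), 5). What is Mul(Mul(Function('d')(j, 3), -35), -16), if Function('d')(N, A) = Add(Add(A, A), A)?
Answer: 5040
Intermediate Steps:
j = 7 (j = Add(2, 5) = 7)
Function('d')(N, A) = Mul(3, A) (Function('d')(N, A) = Add(Mul(2, A), A) = Mul(3, A))
Mul(Mul(Function('d')(j, 3), -35), -16) = Mul(Mul(Mul(3, 3), -35), -16) = Mul(Mul(9, -35), -16) = Mul(-315, -16) = 5040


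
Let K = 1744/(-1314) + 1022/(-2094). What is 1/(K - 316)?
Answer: -229293/72872825 ≈ -0.0031465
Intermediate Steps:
K = -416237/229293 (K = 1744*(-1/1314) + 1022*(-1/2094) = -872/657 - 511/1047 = -416237/229293 ≈ -1.8153)
1/(K - 316) = 1/(-416237/229293 - 316) = 1/(-72872825/229293) = -229293/72872825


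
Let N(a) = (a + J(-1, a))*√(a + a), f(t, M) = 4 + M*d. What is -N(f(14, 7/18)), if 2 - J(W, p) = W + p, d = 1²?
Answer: -√79 ≈ -8.8882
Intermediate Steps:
d = 1
J(W, p) = 2 - W - p (J(W, p) = 2 - (W + p) = 2 + (-W - p) = 2 - W - p)
f(t, M) = 4 + M (f(t, M) = 4 + M*1 = 4 + M)
N(a) = 3*√2*√a (N(a) = (a + (2 - 1*(-1) - a))*√(a + a) = (a + (2 + 1 - a))*√(2*a) = (a + (3 - a))*(√2*√a) = 3*(√2*√a) = 3*√2*√a)
-N(f(14, 7/18)) = -3*√2*√(4 + 7/18) = -3*√2*√(79/18) = -3*√2*√158/6 = -√79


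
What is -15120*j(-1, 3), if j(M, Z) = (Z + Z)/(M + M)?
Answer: 45360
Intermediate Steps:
j(M, Z) = Z/M (j(M, Z) = (2*Z)/((2*M)) = (2*Z)*(1/(2*M)) = Z/M)
-15120*j(-1, 3) = -45360/(-1) = -45360*(-1) = -15120*(-3) = 45360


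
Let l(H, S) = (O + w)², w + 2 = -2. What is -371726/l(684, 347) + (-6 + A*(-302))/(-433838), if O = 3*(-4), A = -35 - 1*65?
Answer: -40319148513/27765632 ≈ -1452.1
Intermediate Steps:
w = -4 (w = -2 - 2 = -4)
A = -100 (A = -35 - 65 = -100)
O = -12
l(H, S) = 256 (l(H, S) = (-12 - 4)² = (-16)² = 256)
-371726/l(684, 347) + (-6 + A*(-302))/(-433838) = -371726/256 + (-6 - 100*(-302))/(-433838) = -371726*1/256 + (-6 + 30200)*(-1/433838) = -185863/128 + 30194*(-1/433838) = -185863/128 - 15097/216919 = -40319148513/27765632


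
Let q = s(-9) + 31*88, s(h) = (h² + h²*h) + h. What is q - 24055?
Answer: -21984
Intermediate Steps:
s(h) = h + h² + h³ (s(h) = (h² + h³) + h = h + h² + h³)
q = 2071 (q = -9*(1 - 9 + (-9)²) + 31*88 = -9*(1 - 9 + 81) + 2728 = -9*73 + 2728 = -657 + 2728 = 2071)
q - 24055 = 2071 - 24055 = -21984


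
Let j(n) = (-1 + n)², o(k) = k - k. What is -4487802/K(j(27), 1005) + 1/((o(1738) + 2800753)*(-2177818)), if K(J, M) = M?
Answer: -9124494755243585371/2043342649479590 ≈ -4465.5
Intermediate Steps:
o(k) = 0
-4487802/K(j(27), 1005) + 1/((o(1738) + 2800753)*(-2177818)) = -4487802/1005 + 1/((0 + 2800753)*(-2177818)) = -4487802*1/1005 - 1/2177818/2800753 = -1495934/335 + (1/2800753)*(-1/2177818) = -1495934/335 - 1/6099530296954 = -9124494755243585371/2043342649479590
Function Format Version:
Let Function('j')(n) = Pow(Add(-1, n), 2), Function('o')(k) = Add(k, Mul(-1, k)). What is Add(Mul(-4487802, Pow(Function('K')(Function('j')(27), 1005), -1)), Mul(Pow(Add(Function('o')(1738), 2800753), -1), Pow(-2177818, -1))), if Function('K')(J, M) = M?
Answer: Rational(-9124494755243585371, 2043342649479590) ≈ -4465.5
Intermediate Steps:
Function('o')(k) = 0
Add(Mul(-4487802, Pow(Function('K')(Function('j')(27), 1005), -1)), Mul(Pow(Add(Function('o')(1738), 2800753), -1), Pow(-2177818, -1))) = Add(Mul(-4487802, Pow(1005, -1)), Mul(Pow(Add(0, 2800753), -1), Pow(-2177818, -1))) = Add(Mul(-4487802, Rational(1, 1005)), Mul(Pow(2800753, -1), Rational(-1, 2177818))) = Add(Rational(-1495934, 335), Mul(Rational(1, 2800753), Rational(-1, 2177818))) = Add(Rational(-1495934, 335), Rational(-1, 6099530296954)) = Rational(-9124494755243585371, 2043342649479590)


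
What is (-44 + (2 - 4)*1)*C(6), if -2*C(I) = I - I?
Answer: 0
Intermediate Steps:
C(I) = 0 (C(I) = -(I - I)/2 = -½*0 = 0)
(-44 + (2 - 4)*1)*C(6) = (-44 + (2 - 4)*1)*0 = (-44 - 2*1)*0 = (-44 - 2)*0 = -46*0 = 0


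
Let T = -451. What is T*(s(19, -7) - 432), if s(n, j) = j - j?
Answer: 194832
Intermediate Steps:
s(n, j) = 0
T*(s(19, -7) - 432) = -451*(0 - 432) = -451*(-432) = 194832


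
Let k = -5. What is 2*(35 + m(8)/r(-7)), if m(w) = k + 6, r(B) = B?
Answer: 488/7 ≈ 69.714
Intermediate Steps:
m(w) = 1 (m(w) = -5 + 6 = 1)
2*(35 + m(8)/r(-7)) = 2*(35 + 1/(-7)) = 2*(35 + 1*(-⅐)) = 2*(35 - ⅐) = 2*(244/7) = 488/7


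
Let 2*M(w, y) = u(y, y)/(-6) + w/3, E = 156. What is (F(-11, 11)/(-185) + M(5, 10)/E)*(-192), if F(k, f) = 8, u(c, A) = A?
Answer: 1536/185 ≈ 8.3027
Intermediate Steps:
M(w, y) = -y/12 + w/6 (M(w, y) = (y/(-6) + w/3)/2 = (y*(-⅙) + w*(⅓))/2 = (-y/6 + w/3)/2 = -y/12 + w/6)
(F(-11, 11)/(-185) + M(5, 10)/E)*(-192) = (8/(-185) + (-1/12*10 + (⅙)*5)/156)*(-192) = (8*(-1/185) + (-⅚ + ⅚)*(1/156))*(-192) = (-8/185 + 0*(1/156))*(-192) = (-8/185 + 0)*(-192) = -8/185*(-192) = 1536/185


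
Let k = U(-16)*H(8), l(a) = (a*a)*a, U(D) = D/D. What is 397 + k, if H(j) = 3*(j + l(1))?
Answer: 424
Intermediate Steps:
U(D) = 1
l(a) = a³ (l(a) = a²*a = a³)
H(j) = 3 + 3*j (H(j) = 3*(j + 1³) = 3*(j + 1) = 3*(1 + j) = 3 + 3*j)
k = 27 (k = 1*(3 + 3*8) = 1*(3 + 24) = 1*27 = 27)
397 + k = 397 + 27 = 424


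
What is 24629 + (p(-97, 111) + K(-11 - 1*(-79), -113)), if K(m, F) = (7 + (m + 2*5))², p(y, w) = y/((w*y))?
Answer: 3535795/111 ≈ 31854.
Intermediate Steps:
p(y, w) = 1/w (p(y, w) = y*(1/(w*y)) = 1/w)
K(m, F) = (17 + m)² (K(m, F) = (7 + (m + 10))² = (7 + (10 + m))² = (17 + m)²)
24629 + (p(-97, 111) + K(-11 - 1*(-79), -113)) = 24629 + (1/111 + (17 + (-11 - 1*(-79)))²) = 24629 + (1/111 + (17 + (-11 + 79))²) = 24629 + (1/111 + (17 + 68)²) = 24629 + (1/111 + 85²) = 24629 + (1/111 + 7225) = 24629 + 801976/111 = 3535795/111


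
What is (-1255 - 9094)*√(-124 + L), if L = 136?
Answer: -20698*√3 ≈ -35850.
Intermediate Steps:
(-1255 - 9094)*√(-124 + L) = (-1255 - 9094)*√(-124 + 136) = -20698*√3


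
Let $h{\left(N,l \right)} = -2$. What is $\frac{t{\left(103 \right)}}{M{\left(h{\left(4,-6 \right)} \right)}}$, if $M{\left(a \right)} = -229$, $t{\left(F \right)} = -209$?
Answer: $\frac{209}{229} \approx 0.91266$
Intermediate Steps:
$\frac{t{\left(103 \right)}}{M{\left(h{\left(4,-6 \right)} \right)}} = - \frac{209}{-229} = \left(-209\right) \left(- \frac{1}{229}\right) = \frac{209}{229}$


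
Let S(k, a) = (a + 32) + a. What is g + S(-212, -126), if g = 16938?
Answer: 16718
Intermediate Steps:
S(k, a) = 32 + 2*a (S(k, a) = (32 + a) + a = 32 + 2*a)
g + S(-212, -126) = 16938 + (32 + 2*(-126)) = 16938 + (32 - 252) = 16938 - 220 = 16718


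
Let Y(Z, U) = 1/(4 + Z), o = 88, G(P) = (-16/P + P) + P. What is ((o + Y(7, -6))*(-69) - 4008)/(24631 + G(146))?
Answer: -2699759/6671027 ≈ -0.40470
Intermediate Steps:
G(P) = -16/P + 2*P (G(P) = (P - 16/P) + P = -16/P + 2*P)
((o + Y(7, -6))*(-69) - 4008)/(24631 + G(146)) = ((88 + 1/(4 + 7))*(-69) - 4008)/(24631 + (-16/146 + 2*146)) = ((88 + 1/11)*(-69) - 4008)/(24631 + (-16*1/146 + 292)) = ((88 + 1/11)*(-69) - 4008)/(24631 + (-8/73 + 292)) = ((969/11)*(-69) - 4008)/(24631 + 21308/73) = (-66861/11 - 4008)/(1819371/73) = -110949/11*73/1819371 = -2699759/6671027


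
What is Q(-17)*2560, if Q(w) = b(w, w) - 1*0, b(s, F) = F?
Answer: -43520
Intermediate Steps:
Q(w) = w (Q(w) = w - 1*0 = w + 0 = w)
Q(-17)*2560 = -17*2560 = -43520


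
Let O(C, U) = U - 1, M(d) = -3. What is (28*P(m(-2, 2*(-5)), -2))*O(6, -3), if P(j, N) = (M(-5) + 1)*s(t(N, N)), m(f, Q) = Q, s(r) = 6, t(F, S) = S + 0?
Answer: 1344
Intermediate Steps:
t(F, S) = S
O(C, U) = -1 + U
P(j, N) = -12 (P(j, N) = (-3 + 1)*6 = -2*6 = -12)
(28*P(m(-2, 2*(-5)), -2))*O(6, -3) = (28*(-12))*(-1 - 3) = -336*(-4) = 1344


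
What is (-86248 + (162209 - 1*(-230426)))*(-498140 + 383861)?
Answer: -35013599973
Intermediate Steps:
(-86248 + (162209 - 1*(-230426)))*(-498140 + 383861) = (-86248 + (162209 + 230426))*(-114279) = (-86248 + 392635)*(-114279) = 306387*(-114279) = -35013599973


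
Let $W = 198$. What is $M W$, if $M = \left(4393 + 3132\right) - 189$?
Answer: $1452528$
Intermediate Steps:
$M = 7336$ ($M = 7525 - 189 = 7336$)
$M W = 7336 \cdot 198 = 1452528$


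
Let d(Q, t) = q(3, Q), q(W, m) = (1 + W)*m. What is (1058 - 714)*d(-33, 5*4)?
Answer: -45408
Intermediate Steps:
q(W, m) = m*(1 + W)
d(Q, t) = 4*Q (d(Q, t) = Q*(1 + 3) = Q*4 = 4*Q)
(1058 - 714)*d(-33, 5*4) = (1058 - 714)*(4*(-33)) = 344*(-132) = -45408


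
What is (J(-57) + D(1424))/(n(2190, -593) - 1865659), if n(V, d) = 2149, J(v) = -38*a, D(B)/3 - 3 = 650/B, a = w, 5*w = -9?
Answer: -93473/2211365200 ≈ -4.2269e-5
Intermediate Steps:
w = -9/5 (w = (1/5)*(-9) = -9/5 ≈ -1.8000)
a = -9/5 ≈ -1.8000
D(B) = 9 + 1950/B (D(B) = 9 + 3*(650/B) = 9 + 1950/B)
J(v) = 342/5 (J(v) = -38*(-9/5) = 342/5)
(J(-57) + D(1424))/(n(2190, -593) - 1865659) = (342/5 + (9 + 1950/1424))/(2149 - 1865659) = (342/5 + (9 + 1950*(1/1424)))/(-1863510) = (342/5 + (9 + 975/712))*(-1/1863510) = (342/5 + 7383/712)*(-1/1863510) = (280419/3560)*(-1/1863510) = -93473/2211365200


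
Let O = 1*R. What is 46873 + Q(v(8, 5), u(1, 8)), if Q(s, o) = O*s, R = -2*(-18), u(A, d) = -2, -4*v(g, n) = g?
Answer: 46801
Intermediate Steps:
v(g, n) = -g/4
R = 36
O = 36 (O = 1*36 = 36)
Q(s, o) = 36*s
46873 + Q(v(8, 5), u(1, 8)) = 46873 + 36*(-1/4*8) = 46873 + 36*(-2) = 46873 - 72 = 46801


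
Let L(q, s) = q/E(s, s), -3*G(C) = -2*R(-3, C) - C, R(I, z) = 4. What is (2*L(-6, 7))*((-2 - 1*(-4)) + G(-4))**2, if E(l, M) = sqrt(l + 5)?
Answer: -200*sqrt(3)/9 ≈ -38.490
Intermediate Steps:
E(l, M) = sqrt(5 + l)
G(C) = 8/3 + C/3 (G(C) = -(-2*4 - C)/3 = -(-8 - C)/3 = 8/3 + C/3)
L(q, s) = q/sqrt(5 + s) (L(q, s) = q/(sqrt(5 + s)) = q/sqrt(5 + s))
(2*L(-6, 7))*((-2 - 1*(-4)) + G(-4))**2 = (2*(-6/sqrt(5 + 7)))*((-2 - 1*(-4)) + (8/3 + (1/3)*(-4)))**2 = (2*(-sqrt(3)))*((-2 + 4) + (8/3 - 4/3))**2 = (2*(-sqrt(3)))*(2 + 4/3)**2 = (2*(-sqrt(3)))*(10/3)**2 = -2*sqrt(3)*(100/9) = -200*sqrt(3)/9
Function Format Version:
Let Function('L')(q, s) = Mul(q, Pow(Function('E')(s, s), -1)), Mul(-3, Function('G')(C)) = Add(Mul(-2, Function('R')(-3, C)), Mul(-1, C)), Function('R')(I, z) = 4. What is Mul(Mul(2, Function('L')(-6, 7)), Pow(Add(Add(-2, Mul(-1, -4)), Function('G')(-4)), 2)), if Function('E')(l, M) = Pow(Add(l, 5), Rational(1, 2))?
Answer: Mul(Rational(-200, 9), Pow(3, Rational(1, 2))) ≈ -38.490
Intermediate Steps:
Function('E')(l, M) = Pow(Add(5, l), Rational(1, 2))
Function('G')(C) = Add(Rational(8, 3), Mul(Rational(1, 3), C)) (Function('G')(C) = Mul(Rational(-1, 3), Add(Mul(-2, 4), Mul(-1, C))) = Mul(Rational(-1, 3), Add(-8, Mul(-1, C))) = Add(Rational(8, 3), Mul(Rational(1, 3), C)))
Function('L')(q, s) = Mul(q, Pow(Add(5, s), Rational(-1, 2))) (Function('L')(q, s) = Mul(q, Pow(Pow(Add(5, s), Rational(1, 2)), -1)) = Mul(q, Pow(Add(5, s), Rational(-1, 2))))
Mul(Mul(2, Function('L')(-6, 7)), Pow(Add(Add(-2, Mul(-1, -4)), Function('G')(-4)), 2)) = Mul(Mul(2, Mul(-6, Pow(Add(5, 7), Rational(-1, 2)))), Pow(Add(Add(-2, Mul(-1, -4)), Add(Rational(8, 3), Mul(Rational(1, 3), -4))), 2)) = Mul(Mul(2, Mul(-6, Pow(12, Rational(-1, 2)))), Pow(Add(Add(-2, 4), Add(Rational(8, 3), Rational(-4, 3))), 2)) = Mul(Mul(2, Mul(-6, Mul(Rational(1, 6), Pow(3, Rational(1, 2))))), Pow(Add(2, Rational(4, 3)), 2)) = Mul(Mul(2, Mul(-1, Pow(3, Rational(1, 2)))), Pow(Rational(10, 3), 2)) = Mul(Mul(-2, Pow(3, Rational(1, 2))), Rational(100, 9)) = Mul(Rational(-200, 9), Pow(3, Rational(1, 2)))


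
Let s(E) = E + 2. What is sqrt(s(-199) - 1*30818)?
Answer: I*sqrt(31015) ≈ 176.11*I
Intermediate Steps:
s(E) = 2 + E
sqrt(s(-199) - 1*30818) = sqrt((2 - 199) - 1*30818) = sqrt(-197 - 30818) = sqrt(-31015) = I*sqrt(31015)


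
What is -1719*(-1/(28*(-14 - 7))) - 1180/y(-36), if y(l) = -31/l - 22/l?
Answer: -8356449/10388 ≈ -804.43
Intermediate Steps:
y(l) = -53/l
-1719*(-1/(28*(-14 - 7))) - 1180/y(-36) = -1719*(-1/(28*(-14 - 7))) - 1180/((-53/(-36))) = -1719/((-28*(-21))) - 1180/((-53*(-1/36))) = -1719/588 - 1180/53/36 = -1719*1/588 - 1180*36/53 = -573/196 - 42480/53 = -8356449/10388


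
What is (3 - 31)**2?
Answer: 784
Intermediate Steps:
(3 - 31)**2 = (-28)**2 = 784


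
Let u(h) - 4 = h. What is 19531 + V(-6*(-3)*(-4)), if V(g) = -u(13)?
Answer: 19514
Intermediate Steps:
u(h) = 4 + h
V(g) = -17 (V(g) = -(4 + 13) = -1*17 = -17)
19531 + V(-6*(-3)*(-4)) = 19531 - 17 = 19514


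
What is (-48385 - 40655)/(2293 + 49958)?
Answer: -29680/17417 ≈ -1.7041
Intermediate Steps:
(-48385 - 40655)/(2293 + 49958) = -89040/52251 = -89040*1/52251 = -29680/17417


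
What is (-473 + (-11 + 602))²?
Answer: 13924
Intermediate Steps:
(-473 + (-11 + 602))² = (-473 + 591)² = 118² = 13924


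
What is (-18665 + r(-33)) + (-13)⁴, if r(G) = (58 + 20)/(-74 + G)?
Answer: 1058794/107 ≈ 9895.3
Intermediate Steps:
r(G) = 78/(-74 + G)
(-18665 + r(-33)) + (-13)⁴ = (-18665 + 78/(-74 - 33)) + (-13)⁴ = (-18665 + 78/(-107)) + 28561 = (-18665 + 78*(-1/107)) + 28561 = (-18665 - 78/107) + 28561 = -1997233/107 + 28561 = 1058794/107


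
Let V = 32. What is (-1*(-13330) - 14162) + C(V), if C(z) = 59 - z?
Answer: -805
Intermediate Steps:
(-1*(-13330) - 14162) + C(V) = (-1*(-13330) - 14162) + (59 - 1*32) = (13330 - 14162) + (59 - 32) = -832 + 27 = -805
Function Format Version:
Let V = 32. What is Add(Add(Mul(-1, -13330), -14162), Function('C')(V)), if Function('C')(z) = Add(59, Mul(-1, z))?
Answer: -805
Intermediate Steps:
Add(Add(Mul(-1, -13330), -14162), Function('C')(V)) = Add(Add(Mul(-1, -13330), -14162), Add(59, Mul(-1, 32))) = Add(Add(13330, -14162), Add(59, -32)) = Add(-832, 27) = -805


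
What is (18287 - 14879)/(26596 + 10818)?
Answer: 1704/18707 ≈ 0.091089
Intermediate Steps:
(18287 - 14879)/(26596 + 10818) = 3408/37414 = 3408*(1/37414) = 1704/18707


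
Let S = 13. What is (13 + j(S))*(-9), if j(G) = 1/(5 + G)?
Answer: -235/2 ≈ -117.50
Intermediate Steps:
(13 + j(S))*(-9) = (13 + 1/(5 + 13))*(-9) = (13 + 1/18)*(-9) = (235/18)*(-9) = -235/2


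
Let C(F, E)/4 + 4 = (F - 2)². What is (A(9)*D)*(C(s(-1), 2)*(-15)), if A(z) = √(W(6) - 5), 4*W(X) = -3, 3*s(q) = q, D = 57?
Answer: -2470*I*√23 ≈ -11846.0*I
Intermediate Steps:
s(q) = q/3
W(X) = -¾ (W(X) = (¼)*(-3) = -¾)
C(F, E) = -16 + 4*(-2 + F)² (C(F, E) = -16 + 4*(F - 2)² = -16 + 4*(-2 + F)²)
A(z) = I*√23/2 (A(z) = √(-¾ - 5) = √(-23/4) = I*√23/2)
(A(9)*D)*(C(s(-1), 2)*(-15)) = ((I*√23/2)*57)*((4*((⅓)*(-1))*(-4 + (⅓)*(-1)))*(-15)) = (57*I*√23/2)*((4*(-⅓)*(-4 - ⅓))*(-15)) = (57*I*√23/2)*((4*(-⅓)*(-13/3))*(-15)) = (57*I*√23/2)*((52/9)*(-15)) = (57*I*√23/2)*(-260/3) = -2470*I*√23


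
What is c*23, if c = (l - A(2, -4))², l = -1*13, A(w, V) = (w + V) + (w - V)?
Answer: 6647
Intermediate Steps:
A(w, V) = 2*w (A(w, V) = (V + w) + (w - V) = 2*w)
l = -13
c = 289 (c = (-13 - 2*2)² = (-13 - 1*4)² = (-13 - 4)² = (-17)² = 289)
c*23 = 289*23 = 6647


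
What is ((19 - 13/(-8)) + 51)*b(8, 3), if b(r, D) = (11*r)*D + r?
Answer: 19482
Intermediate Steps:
b(r, D) = r + 11*D*r (b(r, D) = 11*D*r + r = r + 11*D*r)
((19 - 13/(-8)) + 51)*b(8, 3) = ((19 - 13/(-8)) + 51)*(8*(1 + 11*3)) = ((19 - 13*(-1)/8) + 51)*(8*(1 + 33)) = ((19 - 1*(-13/8)) + 51)*(8*34) = ((19 + 13/8) + 51)*272 = (165/8 + 51)*272 = (573/8)*272 = 19482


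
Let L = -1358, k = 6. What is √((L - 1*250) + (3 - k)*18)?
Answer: I*√1662 ≈ 40.768*I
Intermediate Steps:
√((L - 1*250) + (3 - k)*18) = √((-1358 - 1*250) + (3 - 1*6)*18) = √((-1358 - 250) + (3 - 6)*18) = √(-1608 - 3*18) = √(-1608 - 54) = √(-1662) = I*√1662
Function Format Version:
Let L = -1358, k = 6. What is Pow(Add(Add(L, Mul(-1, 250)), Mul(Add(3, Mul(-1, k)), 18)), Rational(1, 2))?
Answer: Mul(I, Pow(1662, Rational(1, 2))) ≈ Mul(40.768, I)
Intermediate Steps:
Pow(Add(Add(L, Mul(-1, 250)), Mul(Add(3, Mul(-1, k)), 18)), Rational(1, 2)) = Pow(Add(Add(-1358, Mul(-1, 250)), Mul(Add(3, Mul(-1, 6)), 18)), Rational(1, 2)) = Pow(Add(Add(-1358, -250), Mul(Add(3, -6), 18)), Rational(1, 2)) = Pow(Add(-1608, Mul(-3, 18)), Rational(1, 2)) = Pow(Add(-1608, -54), Rational(1, 2)) = Pow(-1662, Rational(1, 2)) = Mul(I, Pow(1662, Rational(1, 2)))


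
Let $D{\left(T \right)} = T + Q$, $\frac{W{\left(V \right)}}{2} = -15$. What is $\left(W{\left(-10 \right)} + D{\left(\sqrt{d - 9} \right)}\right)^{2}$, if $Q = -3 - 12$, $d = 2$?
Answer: $\left(45 - i \sqrt{7}\right)^{2} \approx 2018.0 - 238.12 i$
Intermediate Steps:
$W{\left(V \right)} = -30$ ($W{\left(V \right)} = 2 \left(-15\right) = -30$)
$Q = -15$ ($Q = -3 - 12 = -15$)
$D{\left(T \right)} = -15 + T$ ($D{\left(T \right)} = T - 15 = -15 + T$)
$\left(W{\left(-10 \right)} + D{\left(\sqrt{d - 9} \right)}\right)^{2} = \left(-30 - \left(15 - \sqrt{2 - 9}\right)\right)^{2} = \left(-30 - \left(15 - \sqrt{-7}\right)\right)^{2} = \left(-30 - \left(15 - i \sqrt{7}\right)\right)^{2} = \left(-45 + i \sqrt{7}\right)^{2}$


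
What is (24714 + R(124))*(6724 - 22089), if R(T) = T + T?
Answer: -383541130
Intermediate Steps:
R(T) = 2*T
(24714 + R(124))*(6724 - 22089) = (24714 + 2*124)*(6724 - 22089) = (24714 + 248)*(-15365) = 24962*(-15365) = -383541130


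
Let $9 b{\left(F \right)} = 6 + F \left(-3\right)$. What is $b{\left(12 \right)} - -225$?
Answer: $\frac{665}{3} \approx 221.67$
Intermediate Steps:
$b{\left(F \right)} = \frac{2}{3} - \frac{F}{3}$ ($b{\left(F \right)} = \frac{6 + F \left(-3\right)}{9} = \frac{6 - 3 F}{9} = \frac{2}{3} - \frac{F}{3}$)
$b{\left(12 \right)} - -225 = \left(\frac{2}{3} - 4\right) - -225 = \left(\frac{2}{3} - 4\right) + 225 = - \frac{10}{3} + 225 = \frac{665}{3}$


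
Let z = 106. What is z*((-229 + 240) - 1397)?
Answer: -146916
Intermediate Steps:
z*((-229 + 240) - 1397) = 106*((-229 + 240) - 1397) = 106*(11 - 1397) = 106*(-1386) = -146916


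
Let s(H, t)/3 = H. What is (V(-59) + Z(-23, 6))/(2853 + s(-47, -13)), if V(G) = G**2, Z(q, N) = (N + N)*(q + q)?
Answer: 2929/2712 ≈ 1.0800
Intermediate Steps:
s(H, t) = 3*H
Z(q, N) = 4*N*q (Z(q, N) = (2*N)*(2*q) = 4*N*q)
(V(-59) + Z(-23, 6))/(2853 + s(-47, -13)) = ((-59)**2 + 4*6*(-23))/(2853 + 3*(-47)) = (3481 - 552)/(2853 - 141) = 2929/2712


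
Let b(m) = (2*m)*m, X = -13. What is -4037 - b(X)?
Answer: -4375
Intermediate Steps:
b(m) = 2*m²
-4037 - b(X) = -4037 - 2*(-13)² = -4037 - 2*169 = -4037 - 1*338 = -4037 - 338 = -4375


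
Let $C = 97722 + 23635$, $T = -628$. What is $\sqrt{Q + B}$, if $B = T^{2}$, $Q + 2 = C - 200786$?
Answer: $\sqrt{314953} \approx 561.21$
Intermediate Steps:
$C = 121357$
$Q = -79431$ ($Q = -2 + \left(121357 - 200786\right) = -2 - 79429 = -79431$)
$B = 394384$ ($B = \left(-628\right)^{2} = 394384$)
$\sqrt{Q + B} = \sqrt{-79431 + 394384} = \sqrt{314953}$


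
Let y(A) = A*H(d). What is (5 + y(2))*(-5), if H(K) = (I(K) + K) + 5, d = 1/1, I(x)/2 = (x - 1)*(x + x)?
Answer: -85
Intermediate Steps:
I(x) = 4*x*(-1 + x) (I(x) = 2*((x - 1)*(x + x)) = 2*((-1 + x)*(2*x)) = 2*(2*x*(-1 + x)) = 4*x*(-1 + x))
d = 1
H(K) = 5 + K + 4*K*(-1 + K) (H(K) = (4*K*(-1 + K) + K) + 5 = (K + 4*K*(-1 + K)) + 5 = 5 + K + 4*K*(-1 + K))
y(A) = 6*A (y(A) = A*(5 + 1 + 4*1*(-1 + 1)) = A*(5 + 1 + 4*1*0) = A*(5 + 1 + 0) = A*6 = 6*A)
(5 + y(2))*(-5) = (5 + 6*2)*(-5) = (5 + 12)*(-5) = 17*(-5) = -85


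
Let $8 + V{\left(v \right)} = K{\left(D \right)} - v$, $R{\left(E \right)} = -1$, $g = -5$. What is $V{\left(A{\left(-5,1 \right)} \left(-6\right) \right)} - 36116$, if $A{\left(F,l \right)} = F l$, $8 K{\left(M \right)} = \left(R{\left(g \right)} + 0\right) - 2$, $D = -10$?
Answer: $- \frac{289235}{8} \approx -36154.0$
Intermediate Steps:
$K{\left(M \right)} = - \frac{3}{8}$ ($K{\left(M \right)} = \frac{\left(-1 + 0\right) - 2}{8} = \frac{-1 - 2}{8} = \frac{1}{8} \left(-3\right) = - \frac{3}{8}$)
$V{\left(v \right)} = - \frac{67}{8} - v$ ($V{\left(v \right)} = -8 - \left(\frac{3}{8} + v\right) = - \frac{67}{8} - v$)
$V{\left(A{\left(-5,1 \right)} \left(-6\right) \right)} - 36116 = \left(- \frac{67}{8} - \left(-5\right) 1 \left(-6\right)\right) - 36116 = \left(- \frac{67}{8} - \left(-5\right) \left(-6\right)\right) - 36116 = \left(- \frac{67}{8} - 30\right) - 36116 = - \frac{307}{8} - 36116 = - \frac{289235}{8}$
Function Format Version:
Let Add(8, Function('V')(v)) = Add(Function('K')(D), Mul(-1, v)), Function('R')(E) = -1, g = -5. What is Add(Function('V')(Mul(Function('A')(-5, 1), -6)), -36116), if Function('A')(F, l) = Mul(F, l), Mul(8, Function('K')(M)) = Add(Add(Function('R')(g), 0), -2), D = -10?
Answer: Rational(-289235, 8) ≈ -36154.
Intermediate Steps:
Function('K')(M) = Rational(-3, 8) (Function('K')(M) = Mul(Rational(1, 8), Add(Add(-1, 0), -2)) = Mul(Rational(1, 8), Add(-1, -2)) = Mul(Rational(1, 8), -3) = Rational(-3, 8))
Function('V')(v) = Add(Rational(-67, 8), Mul(-1, v)) (Function('V')(v) = Add(-8, Add(Rational(-3, 8), Mul(-1, v))) = Add(Rational(-67, 8), Mul(-1, v)))
Add(Function('V')(Mul(Function('A')(-5, 1), -6)), -36116) = Add(Add(Rational(-67, 8), Mul(-1, Mul(Mul(-5, 1), -6))), -36116) = Add(Add(Rational(-67, 8), Mul(-1, Mul(-5, -6))), -36116) = Add(Add(Rational(-67, 8), Mul(-1, 30)), -36116) = Add(Add(Rational(-67, 8), -30), -36116) = Add(Rational(-307, 8), -36116) = Rational(-289235, 8)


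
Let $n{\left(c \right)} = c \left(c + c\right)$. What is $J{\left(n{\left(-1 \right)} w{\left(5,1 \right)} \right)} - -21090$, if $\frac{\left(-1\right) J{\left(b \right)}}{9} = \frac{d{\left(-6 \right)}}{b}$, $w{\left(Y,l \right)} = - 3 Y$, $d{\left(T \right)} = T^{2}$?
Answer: $\frac{105504}{5} \approx 21101.0$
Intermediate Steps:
$n{\left(c \right)} = 2 c^{2}$ ($n{\left(c \right)} = c 2 c = 2 c^{2}$)
$J{\left(b \right)} = - \frac{324}{b}$ ($J{\left(b \right)} = - 9 \frac{\left(-6\right)^{2}}{b} = - 9 \frac{36}{b} = - \frac{324}{b}$)
$J{\left(n{\left(-1 \right)} w{\left(5,1 \right)} \right)} - -21090 = - \frac{324}{2 \left(-1\right)^{2} \left(\left(-3\right) 5\right)} - -21090 = - \frac{324}{2 \cdot 1 \left(-15\right)} + 21090 = - \frac{324}{2 \left(-15\right)} + 21090 = - \frac{324}{-30} + 21090 = \left(-324\right) \left(- \frac{1}{30}\right) + 21090 = \frac{54}{5} + 21090 = \frac{105504}{5}$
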